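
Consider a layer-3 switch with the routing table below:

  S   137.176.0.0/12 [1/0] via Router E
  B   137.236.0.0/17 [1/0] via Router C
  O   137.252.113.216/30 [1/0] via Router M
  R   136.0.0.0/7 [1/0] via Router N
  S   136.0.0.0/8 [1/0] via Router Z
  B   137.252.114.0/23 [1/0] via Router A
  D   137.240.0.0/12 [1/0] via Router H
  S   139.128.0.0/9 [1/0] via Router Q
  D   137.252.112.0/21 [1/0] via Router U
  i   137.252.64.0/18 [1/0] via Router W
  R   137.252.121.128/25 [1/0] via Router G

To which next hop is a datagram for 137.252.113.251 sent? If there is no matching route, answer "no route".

Routes whose prefix contains 137.252.113.251:
  136.0.0.0/7 (136.0.0.0 - 137.255.255.255) -> Router N
  137.240.0.0/12 (137.240.0.0 - 137.255.255.255) -> Router H
  137.252.64.0/18 (137.252.64.0 - 137.252.127.255) -> Router W
  137.252.112.0/21 (137.252.112.0 - 137.252.119.255) -> Router U
More-specific entries that do NOT match:
  137.252.113.216/30 (137.252.113.216 - 137.252.113.219) does not contain 137.252.113.251
  137.252.121.128/25 (137.252.121.128 - 137.252.121.255) does not contain 137.252.113.251
  137.252.114.0/23 (137.252.114.0 - 137.252.115.255) does not contain 137.252.113.251
Longest matching prefix is /21 -> next hop Router U.

Router U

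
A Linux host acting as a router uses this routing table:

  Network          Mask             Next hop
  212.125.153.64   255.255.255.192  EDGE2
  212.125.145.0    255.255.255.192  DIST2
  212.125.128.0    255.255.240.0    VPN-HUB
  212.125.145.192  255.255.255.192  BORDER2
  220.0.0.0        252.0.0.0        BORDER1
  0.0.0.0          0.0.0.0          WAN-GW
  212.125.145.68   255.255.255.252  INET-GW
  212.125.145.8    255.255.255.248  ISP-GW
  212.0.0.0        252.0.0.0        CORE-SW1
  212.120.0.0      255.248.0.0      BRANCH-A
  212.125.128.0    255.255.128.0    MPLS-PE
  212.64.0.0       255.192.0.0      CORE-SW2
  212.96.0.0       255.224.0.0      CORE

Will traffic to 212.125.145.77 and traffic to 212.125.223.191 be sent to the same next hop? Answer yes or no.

yes

212.125.145.77: longest match 212.125.128.0/17 -> MPLS-PE
212.125.223.191: longest match 212.125.128.0/17 -> MPLS-PE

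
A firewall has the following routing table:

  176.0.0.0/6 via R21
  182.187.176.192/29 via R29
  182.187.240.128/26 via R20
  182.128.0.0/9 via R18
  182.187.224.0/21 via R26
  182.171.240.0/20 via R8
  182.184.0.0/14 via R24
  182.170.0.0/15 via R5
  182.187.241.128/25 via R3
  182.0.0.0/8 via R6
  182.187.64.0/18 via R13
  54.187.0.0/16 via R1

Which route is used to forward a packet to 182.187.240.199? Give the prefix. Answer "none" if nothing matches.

182.184.0.0/14

Entries matching 182.187.240.199:
  182.0.0.0/8 (182.0.0.0 - 182.255.255.255)
  182.128.0.0/9 (182.128.0.0 - 182.255.255.255)
  182.184.0.0/14 (182.184.0.0 - 182.187.255.255)
Most specific is 182.184.0.0/14.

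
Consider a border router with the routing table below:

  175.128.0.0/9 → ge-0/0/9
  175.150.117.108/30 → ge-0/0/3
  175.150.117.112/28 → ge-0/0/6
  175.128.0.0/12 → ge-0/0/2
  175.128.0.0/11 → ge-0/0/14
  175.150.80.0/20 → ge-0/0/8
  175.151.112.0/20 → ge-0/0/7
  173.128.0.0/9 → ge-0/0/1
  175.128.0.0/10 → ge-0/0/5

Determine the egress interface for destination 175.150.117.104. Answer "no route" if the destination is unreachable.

ge-0/0/14

Routes whose prefix contains 175.150.117.104:
  175.128.0.0/9 (175.128.0.0 - 175.255.255.255) -> ge-0/0/9
  175.128.0.0/10 (175.128.0.0 - 175.191.255.255) -> ge-0/0/5
  175.128.0.0/11 (175.128.0.0 - 175.159.255.255) -> ge-0/0/14
More-specific entries that do NOT match:
  175.150.117.108/30 (175.150.117.108 - 175.150.117.111) does not contain 175.150.117.104
  175.150.117.112/28 (175.150.117.112 - 175.150.117.127) does not contain 175.150.117.104
  175.150.80.0/20 (175.150.80.0 - 175.150.95.255) does not contain 175.150.117.104
  175.151.112.0/20 (175.151.112.0 - 175.151.127.255) does not contain 175.150.117.104
  175.128.0.0/12 (175.128.0.0 - 175.143.255.255) does not contain 175.150.117.104
Longest matching prefix is /11 -> interface ge-0/0/14.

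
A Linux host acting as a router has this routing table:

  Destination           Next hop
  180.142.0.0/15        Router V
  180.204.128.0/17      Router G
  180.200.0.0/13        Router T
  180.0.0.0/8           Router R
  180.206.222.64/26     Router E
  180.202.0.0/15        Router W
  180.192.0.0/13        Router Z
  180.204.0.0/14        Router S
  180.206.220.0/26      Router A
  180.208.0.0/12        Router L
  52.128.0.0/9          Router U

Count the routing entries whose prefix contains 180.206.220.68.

3

Prefixes containing 180.206.220.68:
  180.0.0.0/8 (180.0.0.0 - 180.255.255.255)
  180.200.0.0/13 (180.200.0.0 - 180.207.255.255)
  180.204.0.0/14 (180.204.0.0 - 180.207.255.255)
Total matching entries: 3.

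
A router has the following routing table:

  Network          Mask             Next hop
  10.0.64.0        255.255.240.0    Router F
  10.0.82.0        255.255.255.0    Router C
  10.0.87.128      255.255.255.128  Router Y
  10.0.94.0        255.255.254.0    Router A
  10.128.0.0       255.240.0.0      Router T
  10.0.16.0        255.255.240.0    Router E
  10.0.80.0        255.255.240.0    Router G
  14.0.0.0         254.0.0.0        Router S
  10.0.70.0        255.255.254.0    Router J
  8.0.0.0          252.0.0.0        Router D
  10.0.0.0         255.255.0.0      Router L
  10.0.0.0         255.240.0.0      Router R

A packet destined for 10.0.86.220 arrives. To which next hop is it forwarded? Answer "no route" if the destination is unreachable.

Router G

Routes whose prefix contains 10.0.86.220:
  8.0.0.0/6 (8.0.0.0 - 11.255.255.255) -> Router D
  10.0.0.0/12 (10.0.0.0 - 10.15.255.255) -> Router R
  10.0.0.0/16 (10.0.0.0 - 10.0.255.255) -> Router L
  10.0.80.0/20 (10.0.80.0 - 10.0.95.255) -> Router G
More-specific entries that do NOT match:
  10.0.87.128/25 (10.0.87.128 - 10.0.87.255) does not contain 10.0.86.220
  10.0.82.0/24 (10.0.82.0 - 10.0.82.255) does not contain 10.0.86.220
  10.0.94.0/23 (10.0.94.0 - 10.0.95.255) does not contain 10.0.86.220
  10.0.70.0/23 (10.0.70.0 - 10.0.71.255) does not contain 10.0.86.220
Longest matching prefix is /20 -> next hop Router G.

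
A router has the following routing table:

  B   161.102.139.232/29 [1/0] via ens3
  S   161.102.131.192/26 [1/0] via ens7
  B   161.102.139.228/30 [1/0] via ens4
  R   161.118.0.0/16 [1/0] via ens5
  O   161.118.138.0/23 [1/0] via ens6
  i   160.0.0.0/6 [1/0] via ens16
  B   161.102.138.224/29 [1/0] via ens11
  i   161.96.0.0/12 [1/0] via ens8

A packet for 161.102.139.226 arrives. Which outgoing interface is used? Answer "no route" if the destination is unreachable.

ens8

Routes whose prefix contains 161.102.139.226:
  160.0.0.0/6 (160.0.0.0 - 163.255.255.255) -> ens16
  161.96.0.0/12 (161.96.0.0 - 161.111.255.255) -> ens8
More-specific entries that do NOT match:
  161.102.139.228/30 (161.102.139.228 - 161.102.139.231) does not contain 161.102.139.226
  161.102.139.232/29 (161.102.139.232 - 161.102.139.239) does not contain 161.102.139.226
  161.102.138.224/29 (161.102.138.224 - 161.102.138.231) does not contain 161.102.139.226
  161.102.131.192/26 (161.102.131.192 - 161.102.131.255) does not contain 161.102.139.226
  161.118.138.0/23 (161.118.138.0 - 161.118.139.255) does not contain 161.102.139.226
  161.118.0.0/16 (161.118.0.0 - 161.118.255.255) does not contain 161.102.139.226
Longest matching prefix is /12 -> interface ens8.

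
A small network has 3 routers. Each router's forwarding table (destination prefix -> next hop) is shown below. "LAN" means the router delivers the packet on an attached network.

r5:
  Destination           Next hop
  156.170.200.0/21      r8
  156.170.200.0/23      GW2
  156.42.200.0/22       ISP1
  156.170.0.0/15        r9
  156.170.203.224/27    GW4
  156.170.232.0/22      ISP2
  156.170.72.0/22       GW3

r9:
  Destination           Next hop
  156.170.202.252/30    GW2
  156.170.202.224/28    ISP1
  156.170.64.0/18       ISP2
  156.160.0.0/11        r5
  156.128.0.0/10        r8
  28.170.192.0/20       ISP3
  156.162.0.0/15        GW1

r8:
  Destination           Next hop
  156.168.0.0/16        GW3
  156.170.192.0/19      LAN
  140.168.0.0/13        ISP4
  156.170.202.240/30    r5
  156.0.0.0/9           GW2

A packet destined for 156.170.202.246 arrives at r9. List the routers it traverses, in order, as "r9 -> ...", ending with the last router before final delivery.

At r9: longest match for 156.170.202.246 is 156.160.0.0/11 -> r5
At r5: longest match for 156.170.202.246 is 156.170.200.0/21 -> r8
At r8: longest match for 156.170.202.246 is 156.170.192.0/19 -> LAN

r9 -> r5 -> r8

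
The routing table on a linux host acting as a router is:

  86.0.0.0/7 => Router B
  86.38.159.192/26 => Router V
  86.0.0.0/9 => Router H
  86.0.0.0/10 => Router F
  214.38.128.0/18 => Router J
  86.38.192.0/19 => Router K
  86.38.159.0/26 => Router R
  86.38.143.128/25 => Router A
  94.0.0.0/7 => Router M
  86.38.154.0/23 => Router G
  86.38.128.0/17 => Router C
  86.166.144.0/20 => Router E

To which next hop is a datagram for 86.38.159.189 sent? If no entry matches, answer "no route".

Routes whose prefix contains 86.38.159.189:
  86.0.0.0/7 (86.0.0.0 - 87.255.255.255) -> Router B
  86.0.0.0/9 (86.0.0.0 - 86.127.255.255) -> Router H
  86.0.0.0/10 (86.0.0.0 - 86.63.255.255) -> Router F
  86.38.128.0/17 (86.38.128.0 - 86.38.255.255) -> Router C
More-specific entries that do NOT match:
  86.38.159.192/26 (86.38.159.192 - 86.38.159.255) does not contain 86.38.159.189
  86.38.159.0/26 (86.38.159.0 - 86.38.159.63) does not contain 86.38.159.189
  86.38.143.128/25 (86.38.143.128 - 86.38.143.255) does not contain 86.38.159.189
  86.38.154.0/23 (86.38.154.0 - 86.38.155.255) does not contain 86.38.159.189
  86.166.144.0/20 (86.166.144.0 - 86.166.159.255) does not contain 86.38.159.189
  86.38.192.0/19 (86.38.192.0 - 86.38.223.255) does not contain 86.38.159.189
  214.38.128.0/18 (214.38.128.0 - 214.38.191.255) does not contain 86.38.159.189
Longest matching prefix is /17 -> next hop Router C.

Router C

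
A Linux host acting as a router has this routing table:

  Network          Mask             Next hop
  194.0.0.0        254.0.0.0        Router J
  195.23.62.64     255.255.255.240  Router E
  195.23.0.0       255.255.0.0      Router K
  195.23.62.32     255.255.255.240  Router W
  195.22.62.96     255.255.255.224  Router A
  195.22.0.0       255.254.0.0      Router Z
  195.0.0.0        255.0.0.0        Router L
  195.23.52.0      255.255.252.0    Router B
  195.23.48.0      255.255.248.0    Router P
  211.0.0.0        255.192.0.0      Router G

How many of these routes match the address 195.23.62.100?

4

Prefixes containing 195.23.62.100:
  194.0.0.0/7 (194.0.0.0 - 195.255.255.255)
  195.0.0.0/8 (195.0.0.0 - 195.255.255.255)
  195.22.0.0/15 (195.22.0.0 - 195.23.255.255)
  195.23.0.0/16 (195.23.0.0 - 195.23.255.255)
Total matching entries: 4.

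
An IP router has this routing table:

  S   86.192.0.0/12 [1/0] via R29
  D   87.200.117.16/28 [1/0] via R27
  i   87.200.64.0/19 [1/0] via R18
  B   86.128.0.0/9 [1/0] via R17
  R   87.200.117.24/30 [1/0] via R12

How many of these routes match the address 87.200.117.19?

Prefixes containing 87.200.117.19:
  87.200.117.16/28 (87.200.117.16 - 87.200.117.31)
Total matching entries: 1.

1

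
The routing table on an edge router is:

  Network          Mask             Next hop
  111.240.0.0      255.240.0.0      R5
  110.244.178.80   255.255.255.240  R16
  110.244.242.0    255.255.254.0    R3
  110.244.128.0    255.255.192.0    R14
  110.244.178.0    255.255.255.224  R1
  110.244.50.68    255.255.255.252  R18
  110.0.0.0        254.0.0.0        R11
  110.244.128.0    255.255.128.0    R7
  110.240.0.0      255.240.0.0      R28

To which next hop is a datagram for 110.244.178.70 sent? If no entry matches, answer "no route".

Routes whose prefix contains 110.244.178.70:
  110.0.0.0/7 (110.0.0.0 - 111.255.255.255) -> R11
  110.240.0.0/12 (110.240.0.0 - 110.255.255.255) -> R28
  110.244.128.0/17 (110.244.128.0 - 110.244.255.255) -> R7
  110.244.128.0/18 (110.244.128.0 - 110.244.191.255) -> R14
More-specific entries that do NOT match:
  110.244.50.68/30 (110.244.50.68 - 110.244.50.71) does not contain 110.244.178.70
  110.244.178.80/28 (110.244.178.80 - 110.244.178.95) does not contain 110.244.178.70
  110.244.178.0/27 (110.244.178.0 - 110.244.178.31) does not contain 110.244.178.70
  110.244.242.0/23 (110.244.242.0 - 110.244.243.255) does not contain 110.244.178.70
Longest matching prefix is /18 -> next hop R14.

R14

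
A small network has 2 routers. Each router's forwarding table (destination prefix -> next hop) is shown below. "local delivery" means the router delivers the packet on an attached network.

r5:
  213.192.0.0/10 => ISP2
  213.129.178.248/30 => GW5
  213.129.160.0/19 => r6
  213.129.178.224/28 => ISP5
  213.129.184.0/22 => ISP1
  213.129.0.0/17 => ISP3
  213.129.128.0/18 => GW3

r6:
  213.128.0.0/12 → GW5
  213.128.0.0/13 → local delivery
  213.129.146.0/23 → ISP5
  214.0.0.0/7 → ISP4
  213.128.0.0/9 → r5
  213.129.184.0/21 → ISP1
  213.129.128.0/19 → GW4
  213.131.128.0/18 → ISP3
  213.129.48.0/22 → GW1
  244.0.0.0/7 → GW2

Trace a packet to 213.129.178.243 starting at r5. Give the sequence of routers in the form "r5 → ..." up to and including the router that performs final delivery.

r5 → r6

At r5: longest match for 213.129.178.243 is 213.129.160.0/19 -> r6
At r6: longest match for 213.129.178.243 is 213.128.0.0/13 -> local delivery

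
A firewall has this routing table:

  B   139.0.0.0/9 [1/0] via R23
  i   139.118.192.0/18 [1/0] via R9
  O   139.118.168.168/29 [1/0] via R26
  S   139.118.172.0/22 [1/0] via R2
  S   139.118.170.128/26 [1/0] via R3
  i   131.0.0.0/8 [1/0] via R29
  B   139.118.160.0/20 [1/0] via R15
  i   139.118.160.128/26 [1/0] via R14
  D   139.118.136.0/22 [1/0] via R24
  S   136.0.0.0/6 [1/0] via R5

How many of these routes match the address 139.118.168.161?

3

Prefixes containing 139.118.168.161:
  136.0.0.0/6 (136.0.0.0 - 139.255.255.255)
  139.0.0.0/9 (139.0.0.0 - 139.127.255.255)
  139.118.160.0/20 (139.118.160.0 - 139.118.175.255)
Total matching entries: 3.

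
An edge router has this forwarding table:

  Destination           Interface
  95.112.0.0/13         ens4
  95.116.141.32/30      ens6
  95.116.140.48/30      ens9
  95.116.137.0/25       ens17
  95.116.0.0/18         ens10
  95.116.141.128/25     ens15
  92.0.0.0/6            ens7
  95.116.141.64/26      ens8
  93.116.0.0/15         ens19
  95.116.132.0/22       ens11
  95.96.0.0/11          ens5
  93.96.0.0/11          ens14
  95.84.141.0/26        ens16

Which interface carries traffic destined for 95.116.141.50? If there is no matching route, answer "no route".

ens4

Routes whose prefix contains 95.116.141.50:
  92.0.0.0/6 (92.0.0.0 - 95.255.255.255) -> ens7
  95.96.0.0/11 (95.96.0.0 - 95.127.255.255) -> ens5
  95.112.0.0/13 (95.112.0.0 - 95.119.255.255) -> ens4
More-specific entries that do NOT match:
  95.116.141.32/30 (95.116.141.32 - 95.116.141.35) does not contain 95.116.141.50
  95.116.140.48/30 (95.116.140.48 - 95.116.140.51) does not contain 95.116.141.50
  95.116.141.64/26 (95.116.141.64 - 95.116.141.127) does not contain 95.116.141.50
  95.84.141.0/26 (95.84.141.0 - 95.84.141.63) does not contain 95.116.141.50
  95.116.137.0/25 (95.116.137.0 - 95.116.137.127) does not contain 95.116.141.50
  95.116.141.128/25 (95.116.141.128 - 95.116.141.255) does not contain 95.116.141.50
  95.116.132.0/22 (95.116.132.0 - 95.116.135.255) does not contain 95.116.141.50
  95.116.0.0/18 (95.116.0.0 - 95.116.63.255) does not contain 95.116.141.50
  93.116.0.0/15 (93.116.0.0 - 93.117.255.255) does not contain 95.116.141.50
Longest matching prefix is /13 -> interface ens4.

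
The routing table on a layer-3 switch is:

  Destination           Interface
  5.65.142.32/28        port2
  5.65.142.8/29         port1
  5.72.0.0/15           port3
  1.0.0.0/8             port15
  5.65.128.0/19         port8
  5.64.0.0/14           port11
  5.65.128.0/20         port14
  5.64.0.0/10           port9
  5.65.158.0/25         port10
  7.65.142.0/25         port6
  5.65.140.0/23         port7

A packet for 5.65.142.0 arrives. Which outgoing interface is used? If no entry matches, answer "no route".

port14

Routes whose prefix contains 5.65.142.0:
  5.64.0.0/10 (5.64.0.0 - 5.127.255.255) -> port9
  5.64.0.0/14 (5.64.0.0 - 5.67.255.255) -> port11
  5.65.128.0/19 (5.65.128.0 - 5.65.159.255) -> port8
  5.65.128.0/20 (5.65.128.0 - 5.65.143.255) -> port14
More-specific entries that do NOT match:
  5.65.142.8/29 (5.65.142.8 - 5.65.142.15) does not contain 5.65.142.0
  5.65.142.32/28 (5.65.142.32 - 5.65.142.47) does not contain 5.65.142.0
  5.65.158.0/25 (5.65.158.0 - 5.65.158.127) does not contain 5.65.142.0
  7.65.142.0/25 (7.65.142.0 - 7.65.142.127) does not contain 5.65.142.0
  5.65.140.0/23 (5.65.140.0 - 5.65.141.255) does not contain 5.65.142.0
Longest matching prefix is /20 -> interface port14.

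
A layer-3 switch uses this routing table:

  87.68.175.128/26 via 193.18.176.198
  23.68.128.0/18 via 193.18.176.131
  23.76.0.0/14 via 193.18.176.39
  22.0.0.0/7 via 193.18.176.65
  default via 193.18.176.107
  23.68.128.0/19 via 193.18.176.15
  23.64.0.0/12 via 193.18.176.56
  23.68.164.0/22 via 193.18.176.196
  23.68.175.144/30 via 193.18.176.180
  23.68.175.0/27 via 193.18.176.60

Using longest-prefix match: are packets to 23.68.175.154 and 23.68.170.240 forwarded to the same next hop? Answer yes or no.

yes

23.68.175.154: longest match 23.68.128.0/18 -> 193.18.176.131
23.68.170.240: longest match 23.68.128.0/18 -> 193.18.176.131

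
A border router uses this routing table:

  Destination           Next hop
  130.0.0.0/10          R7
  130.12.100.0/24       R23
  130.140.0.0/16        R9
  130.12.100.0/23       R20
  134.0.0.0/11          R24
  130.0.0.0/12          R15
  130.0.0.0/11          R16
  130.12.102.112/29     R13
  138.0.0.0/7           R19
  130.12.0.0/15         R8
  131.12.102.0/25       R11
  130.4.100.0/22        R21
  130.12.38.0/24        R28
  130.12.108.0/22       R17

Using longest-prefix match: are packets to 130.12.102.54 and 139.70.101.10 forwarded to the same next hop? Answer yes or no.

130.12.102.54: longest match 130.12.0.0/15 -> R8
139.70.101.10: longest match 138.0.0.0/7 -> R19

no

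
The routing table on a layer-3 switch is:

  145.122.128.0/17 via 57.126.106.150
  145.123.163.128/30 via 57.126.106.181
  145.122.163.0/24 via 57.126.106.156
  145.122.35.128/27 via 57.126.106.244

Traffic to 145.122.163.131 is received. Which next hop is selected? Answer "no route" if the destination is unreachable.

Routes whose prefix contains 145.122.163.131:
  145.122.128.0/17 (145.122.128.0 - 145.122.255.255) -> 57.126.106.150
  145.122.163.0/24 (145.122.163.0 - 145.122.163.255) -> 57.126.106.156
More-specific entries that do NOT match:
  145.123.163.128/30 (145.123.163.128 - 145.123.163.131) does not contain 145.122.163.131
  145.122.35.128/27 (145.122.35.128 - 145.122.35.159) does not contain 145.122.163.131
Longest matching prefix is /24 -> next hop 57.126.106.156.

57.126.106.156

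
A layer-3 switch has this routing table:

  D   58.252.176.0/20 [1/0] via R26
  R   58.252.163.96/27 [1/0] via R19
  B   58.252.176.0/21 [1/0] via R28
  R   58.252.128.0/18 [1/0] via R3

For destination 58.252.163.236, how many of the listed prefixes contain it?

1

Prefixes containing 58.252.163.236:
  58.252.128.0/18 (58.252.128.0 - 58.252.191.255)
Total matching entries: 1.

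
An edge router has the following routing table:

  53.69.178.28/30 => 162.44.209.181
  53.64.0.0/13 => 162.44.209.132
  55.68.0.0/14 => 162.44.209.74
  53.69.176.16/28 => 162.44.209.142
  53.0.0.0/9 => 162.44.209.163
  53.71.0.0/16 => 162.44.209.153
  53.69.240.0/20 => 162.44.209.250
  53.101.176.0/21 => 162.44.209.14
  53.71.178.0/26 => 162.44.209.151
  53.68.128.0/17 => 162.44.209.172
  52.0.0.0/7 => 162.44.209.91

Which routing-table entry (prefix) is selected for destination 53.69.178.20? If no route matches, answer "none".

53.64.0.0/13

Entries matching 53.69.178.20:
  52.0.0.0/7 (52.0.0.0 - 53.255.255.255)
  53.0.0.0/9 (53.0.0.0 - 53.127.255.255)
  53.64.0.0/13 (53.64.0.0 - 53.71.255.255)
Most specific is 53.64.0.0/13.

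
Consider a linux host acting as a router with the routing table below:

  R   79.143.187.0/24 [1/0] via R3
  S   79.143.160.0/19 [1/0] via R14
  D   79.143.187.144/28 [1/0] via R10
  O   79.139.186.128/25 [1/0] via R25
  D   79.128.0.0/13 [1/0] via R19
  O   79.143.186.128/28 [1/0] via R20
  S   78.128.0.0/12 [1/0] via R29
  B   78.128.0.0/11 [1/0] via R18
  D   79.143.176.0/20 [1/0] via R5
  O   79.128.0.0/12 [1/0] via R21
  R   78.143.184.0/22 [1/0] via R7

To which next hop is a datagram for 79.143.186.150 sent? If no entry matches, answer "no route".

R5

Routes whose prefix contains 79.143.186.150:
  79.128.0.0/12 (79.128.0.0 - 79.143.255.255) -> R21
  79.143.160.0/19 (79.143.160.0 - 79.143.191.255) -> R14
  79.143.176.0/20 (79.143.176.0 - 79.143.191.255) -> R5
More-specific entries that do NOT match:
  79.143.187.144/28 (79.143.187.144 - 79.143.187.159) does not contain 79.143.186.150
  79.143.186.128/28 (79.143.186.128 - 79.143.186.143) does not contain 79.143.186.150
  79.139.186.128/25 (79.139.186.128 - 79.139.186.255) does not contain 79.143.186.150
  79.143.187.0/24 (79.143.187.0 - 79.143.187.255) does not contain 79.143.186.150
  78.143.184.0/22 (78.143.184.0 - 78.143.187.255) does not contain 79.143.186.150
Longest matching prefix is /20 -> next hop R5.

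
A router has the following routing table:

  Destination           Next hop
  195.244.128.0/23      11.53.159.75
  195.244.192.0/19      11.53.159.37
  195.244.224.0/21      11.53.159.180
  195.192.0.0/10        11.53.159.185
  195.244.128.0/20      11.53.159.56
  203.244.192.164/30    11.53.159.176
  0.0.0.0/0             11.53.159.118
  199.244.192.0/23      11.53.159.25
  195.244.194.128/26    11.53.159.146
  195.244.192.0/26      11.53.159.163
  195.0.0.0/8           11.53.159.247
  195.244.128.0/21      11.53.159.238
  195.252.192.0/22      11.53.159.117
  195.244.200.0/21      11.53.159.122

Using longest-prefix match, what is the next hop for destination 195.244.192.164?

Routes whose prefix contains 195.244.192.164:
  0.0.0.0/0 (default, matches everything) -> 11.53.159.118
  195.0.0.0/8 (195.0.0.0 - 195.255.255.255) -> 11.53.159.247
  195.192.0.0/10 (195.192.0.0 - 195.255.255.255) -> 11.53.159.185
  195.244.192.0/19 (195.244.192.0 - 195.244.223.255) -> 11.53.159.37
More-specific entries that do NOT match:
  203.244.192.164/30 (203.244.192.164 - 203.244.192.167) does not contain 195.244.192.164
  195.244.194.128/26 (195.244.194.128 - 195.244.194.191) does not contain 195.244.192.164
  195.244.192.0/26 (195.244.192.0 - 195.244.192.63) does not contain 195.244.192.164
  195.244.128.0/23 (195.244.128.0 - 195.244.129.255) does not contain 195.244.192.164
  199.244.192.0/23 (199.244.192.0 - 199.244.193.255) does not contain 195.244.192.164
  195.252.192.0/22 (195.252.192.0 - 195.252.195.255) does not contain 195.244.192.164
  195.244.224.0/21 (195.244.224.0 - 195.244.231.255) does not contain 195.244.192.164
  195.244.128.0/21 (195.244.128.0 - 195.244.135.255) does not contain 195.244.192.164
  195.244.200.0/21 (195.244.200.0 - 195.244.207.255) does not contain 195.244.192.164
  195.244.128.0/20 (195.244.128.0 - 195.244.143.255) does not contain 195.244.192.164
Longest matching prefix is /19 -> next hop 11.53.159.37.

11.53.159.37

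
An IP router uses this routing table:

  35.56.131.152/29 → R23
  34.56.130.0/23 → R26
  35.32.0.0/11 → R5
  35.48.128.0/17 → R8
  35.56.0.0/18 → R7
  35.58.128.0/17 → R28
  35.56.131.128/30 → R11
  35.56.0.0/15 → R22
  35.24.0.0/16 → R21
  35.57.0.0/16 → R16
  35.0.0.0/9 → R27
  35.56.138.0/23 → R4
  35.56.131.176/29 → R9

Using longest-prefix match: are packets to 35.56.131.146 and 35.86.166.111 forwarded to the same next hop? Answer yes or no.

no

35.56.131.146: longest match 35.56.0.0/15 -> R22
35.86.166.111: longest match 35.0.0.0/9 -> R27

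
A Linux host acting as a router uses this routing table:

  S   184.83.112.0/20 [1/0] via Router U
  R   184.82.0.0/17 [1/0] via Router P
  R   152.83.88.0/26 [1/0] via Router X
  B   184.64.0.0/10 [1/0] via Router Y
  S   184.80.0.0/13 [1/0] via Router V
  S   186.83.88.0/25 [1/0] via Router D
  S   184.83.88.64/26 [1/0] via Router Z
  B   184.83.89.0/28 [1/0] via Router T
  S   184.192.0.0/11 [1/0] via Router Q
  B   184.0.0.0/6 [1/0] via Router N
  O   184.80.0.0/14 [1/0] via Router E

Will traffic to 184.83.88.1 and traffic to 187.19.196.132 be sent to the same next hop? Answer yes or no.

184.83.88.1: longest match 184.80.0.0/14 -> Router E
187.19.196.132: longest match 184.0.0.0/6 -> Router N

no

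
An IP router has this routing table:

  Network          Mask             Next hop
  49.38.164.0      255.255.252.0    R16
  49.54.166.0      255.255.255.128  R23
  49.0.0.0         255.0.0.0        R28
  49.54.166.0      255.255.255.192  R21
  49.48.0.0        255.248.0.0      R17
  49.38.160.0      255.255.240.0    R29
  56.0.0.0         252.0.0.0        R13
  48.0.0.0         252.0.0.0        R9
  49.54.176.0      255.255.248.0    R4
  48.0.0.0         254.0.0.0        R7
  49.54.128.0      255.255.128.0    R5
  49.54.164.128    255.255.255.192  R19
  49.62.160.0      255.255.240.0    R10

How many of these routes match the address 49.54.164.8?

Prefixes containing 49.54.164.8:
  48.0.0.0/6 (48.0.0.0 - 51.255.255.255)
  48.0.0.0/7 (48.0.0.0 - 49.255.255.255)
  49.0.0.0/8 (49.0.0.0 - 49.255.255.255)
  49.48.0.0/13 (49.48.0.0 - 49.55.255.255)
  49.54.128.0/17 (49.54.128.0 - 49.54.255.255)
Total matching entries: 5.

5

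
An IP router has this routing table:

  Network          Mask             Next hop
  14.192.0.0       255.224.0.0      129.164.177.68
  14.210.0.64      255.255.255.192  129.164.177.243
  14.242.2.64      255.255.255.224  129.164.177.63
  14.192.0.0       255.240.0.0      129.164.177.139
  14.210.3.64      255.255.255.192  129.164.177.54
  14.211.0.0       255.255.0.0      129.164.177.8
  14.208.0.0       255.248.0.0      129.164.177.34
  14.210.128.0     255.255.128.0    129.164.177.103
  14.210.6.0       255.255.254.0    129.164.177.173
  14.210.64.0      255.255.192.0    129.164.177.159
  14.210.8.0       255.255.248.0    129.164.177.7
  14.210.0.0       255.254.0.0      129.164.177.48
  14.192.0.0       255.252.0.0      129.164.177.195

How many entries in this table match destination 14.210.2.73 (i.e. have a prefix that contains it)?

Prefixes containing 14.210.2.73:
  14.192.0.0/11 (14.192.0.0 - 14.223.255.255)
  14.208.0.0/13 (14.208.0.0 - 14.215.255.255)
  14.210.0.0/15 (14.210.0.0 - 14.211.255.255)
Total matching entries: 3.

3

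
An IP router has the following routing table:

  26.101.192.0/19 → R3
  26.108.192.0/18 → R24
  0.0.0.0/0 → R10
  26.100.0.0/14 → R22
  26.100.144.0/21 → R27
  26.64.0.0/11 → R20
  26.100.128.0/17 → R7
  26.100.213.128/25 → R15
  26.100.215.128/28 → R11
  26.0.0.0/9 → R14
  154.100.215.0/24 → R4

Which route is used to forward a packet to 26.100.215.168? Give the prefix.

26.100.128.0/17

Entries matching 26.100.215.168:
  0.0.0.0/0 (default, matches everything)
  26.0.0.0/9 (26.0.0.0 - 26.127.255.255)
  26.100.0.0/14 (26.100.0.0 - 26.103.255.255)
  26.100.128.0/17 (26.100.128.0 - 26.100.255.255)
Most specific is 26.100.128.0/17.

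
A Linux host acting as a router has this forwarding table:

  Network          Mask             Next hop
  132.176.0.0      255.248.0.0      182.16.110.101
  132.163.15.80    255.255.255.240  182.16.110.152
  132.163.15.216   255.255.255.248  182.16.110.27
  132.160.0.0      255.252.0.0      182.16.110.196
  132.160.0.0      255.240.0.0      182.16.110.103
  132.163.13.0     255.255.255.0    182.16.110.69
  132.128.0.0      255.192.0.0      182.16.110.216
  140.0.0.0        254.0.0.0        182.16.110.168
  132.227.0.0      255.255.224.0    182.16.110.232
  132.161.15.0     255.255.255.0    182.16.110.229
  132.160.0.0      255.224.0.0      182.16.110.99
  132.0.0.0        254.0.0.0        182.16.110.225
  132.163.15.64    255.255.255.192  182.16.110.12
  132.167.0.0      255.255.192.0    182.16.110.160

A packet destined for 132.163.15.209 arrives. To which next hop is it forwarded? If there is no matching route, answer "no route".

182.16.110.196

Routes whose prefix contains 132.163.15.209:
  132.0.0.0/7 (132.0.0.0 - 133.255.255.255) -> 182.16.110.225
  132.128.0.0/10 (132.128.0.0 - 132.191.255.255) -> 182.16.110.216
  132.160.0.0/11 (132.160.0.0 - 132.191.255.255) -> 182.16.110.99
  132.160.0.0/12 (132.160.0.0 - 132.175.255.255) -> 182.16.110.103
  132.160.0.0/14 (132.160.0.0 - 132.163.255.255) -> 182.16.110.196
More-specific entries that do NOT match:
  132.163.15.216/29 (132.163.15.216 - 132.163.15.223) does not contain 132.163.15.209
  132.163.15.80/28 (132.163.15.80 - 132.163.15.95) does not contain 132.163.15.209
  132.163.15.64/26 (132.163.15.64 - 132.163.15.127) does not contain 132.163.15.209
  132.163.13.0/24 (132.163.13.0 - 132.163.13.255) does not contain 132.163.15.209
  132.161.15.0/24 (132.161.15.0 - 132.161.15.255) does not contain 132.163.15.209
  132.227.0.0/19 (132.227.0.0 - 132.227.31.255) does not contain 132.163.15.209
  132.167.0.0/18 (132.167.0.0 - 132.167.63.255) does not contain 132.163.15.209
Longest matching prefix is /14 -> next hop 182.16.110.196.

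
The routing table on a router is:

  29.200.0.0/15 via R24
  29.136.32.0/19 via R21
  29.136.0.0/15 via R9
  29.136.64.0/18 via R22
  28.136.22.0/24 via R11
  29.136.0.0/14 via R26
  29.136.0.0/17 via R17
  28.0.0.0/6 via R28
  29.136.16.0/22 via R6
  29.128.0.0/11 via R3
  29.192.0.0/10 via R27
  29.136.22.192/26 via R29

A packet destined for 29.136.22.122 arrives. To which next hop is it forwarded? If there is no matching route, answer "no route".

R17

Routes whose prefix contains 29.136.22.122:
  28.0.0.0/6 (28.0.0.0 - 31.255.255.255) -> R28
  29.128.0.0/11 (29.128.0.0 - 29.159.255.255) -> R3
  29.136.0.0/14 (29.136.0.0 - 29.139.255.255) -> R26
  29.136.0.0/15 (29.136.0.0 - 29.137.255.255) -> R9
  29.136.0.0/17 (29.136.0.0 - 29.136.127.255) -> R17
More-specific entries that do NOT match:
  29.136.22.192/26 (29.136.22.192 - 29.136.22.255) does not contain 29.136.22.122
  28.136.22.0/24 (28.136.22.0 - 28.136.22.255) does not contain 29.136.22.122
  29.136.16.0/22 (29.136.16.0 - 29.136.19.255) does not contain 29.136.22.122
  29.136.32.0/19 (29.136.32.0 - 29.136.63.255) does not contain 29.136.22.122
  29.136.64.0/18 (29.136.64.0 - 29.136.127.255) does not contain 29.136.22.122
Longest matching prefix is /17 -> next hop R17.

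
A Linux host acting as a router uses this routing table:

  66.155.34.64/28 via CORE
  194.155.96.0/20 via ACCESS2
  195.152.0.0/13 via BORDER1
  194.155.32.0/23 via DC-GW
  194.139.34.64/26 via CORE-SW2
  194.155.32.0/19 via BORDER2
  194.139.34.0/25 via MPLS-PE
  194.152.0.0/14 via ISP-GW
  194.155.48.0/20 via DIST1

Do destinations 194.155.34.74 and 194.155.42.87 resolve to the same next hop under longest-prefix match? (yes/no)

yes

194.155.34.74: longest match 194.155.32.0/19 -> BORDER2
194.155.42.87: longest match 194.155.32.0/19 -> BORDER2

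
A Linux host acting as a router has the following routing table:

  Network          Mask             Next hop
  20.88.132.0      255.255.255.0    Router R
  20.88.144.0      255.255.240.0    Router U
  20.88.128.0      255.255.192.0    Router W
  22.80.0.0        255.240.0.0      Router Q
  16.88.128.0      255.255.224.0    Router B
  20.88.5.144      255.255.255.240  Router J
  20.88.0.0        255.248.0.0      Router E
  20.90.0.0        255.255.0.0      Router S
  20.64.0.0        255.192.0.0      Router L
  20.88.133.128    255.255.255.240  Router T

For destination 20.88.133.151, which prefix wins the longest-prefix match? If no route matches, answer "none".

Entries matching 20.88.133.151:
  20.64.0.0/10 (20.64.0.0 - 20.127.255.255)
  20.88.0.0/13 (20.88.0.0 - 20.95.255.255)
  20.88.128.0/18 (20.88.128.0 - 20.88.191.255)
Most specific is 20.88.128.0/18.

20.88.128.0/18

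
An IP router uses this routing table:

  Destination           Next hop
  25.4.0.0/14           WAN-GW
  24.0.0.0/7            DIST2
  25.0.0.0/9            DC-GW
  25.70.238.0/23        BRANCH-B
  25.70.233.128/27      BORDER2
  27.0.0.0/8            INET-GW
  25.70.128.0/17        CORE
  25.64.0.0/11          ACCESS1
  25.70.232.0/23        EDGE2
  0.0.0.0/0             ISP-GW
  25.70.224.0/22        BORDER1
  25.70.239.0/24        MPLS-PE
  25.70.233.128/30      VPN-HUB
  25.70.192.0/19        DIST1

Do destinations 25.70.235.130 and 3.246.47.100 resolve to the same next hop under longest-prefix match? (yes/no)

25.70.235.130: longest match 25.70.128.0/17 -> CORE
3.246.47.100: longest match 0.0.0.0/0 -> ISP-GW

no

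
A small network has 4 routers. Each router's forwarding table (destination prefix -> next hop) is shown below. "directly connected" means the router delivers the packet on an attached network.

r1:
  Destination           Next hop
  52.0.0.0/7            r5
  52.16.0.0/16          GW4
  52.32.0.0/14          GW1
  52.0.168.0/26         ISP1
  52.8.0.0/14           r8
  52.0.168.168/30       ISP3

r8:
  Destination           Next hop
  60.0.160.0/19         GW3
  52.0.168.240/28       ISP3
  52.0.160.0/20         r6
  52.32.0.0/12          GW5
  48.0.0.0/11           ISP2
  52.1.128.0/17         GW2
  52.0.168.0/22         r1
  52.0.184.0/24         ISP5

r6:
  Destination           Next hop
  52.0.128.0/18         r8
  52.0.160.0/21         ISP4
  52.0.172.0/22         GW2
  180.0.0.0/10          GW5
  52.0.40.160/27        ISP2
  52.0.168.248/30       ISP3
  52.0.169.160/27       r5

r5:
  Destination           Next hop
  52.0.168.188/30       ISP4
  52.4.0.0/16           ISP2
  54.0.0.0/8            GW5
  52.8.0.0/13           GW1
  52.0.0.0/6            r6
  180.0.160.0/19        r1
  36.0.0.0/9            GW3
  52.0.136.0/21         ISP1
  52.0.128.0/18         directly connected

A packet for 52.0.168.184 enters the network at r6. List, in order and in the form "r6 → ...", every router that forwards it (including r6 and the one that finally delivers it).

At r6: longest match for 52.0.168.184 is 52.0.128.0/18 -> r8
At r8: longest match for 52.0.168.184 is 52.0.168.0/22 -> r1
At r1: longest match for 52.0.168.184 is 52.0.0.0/7 -> r5
At r5: longest match for 52.0.168.184 is 52.0.128.0/18 -> directly connected

r6 → r8 → r1 → r5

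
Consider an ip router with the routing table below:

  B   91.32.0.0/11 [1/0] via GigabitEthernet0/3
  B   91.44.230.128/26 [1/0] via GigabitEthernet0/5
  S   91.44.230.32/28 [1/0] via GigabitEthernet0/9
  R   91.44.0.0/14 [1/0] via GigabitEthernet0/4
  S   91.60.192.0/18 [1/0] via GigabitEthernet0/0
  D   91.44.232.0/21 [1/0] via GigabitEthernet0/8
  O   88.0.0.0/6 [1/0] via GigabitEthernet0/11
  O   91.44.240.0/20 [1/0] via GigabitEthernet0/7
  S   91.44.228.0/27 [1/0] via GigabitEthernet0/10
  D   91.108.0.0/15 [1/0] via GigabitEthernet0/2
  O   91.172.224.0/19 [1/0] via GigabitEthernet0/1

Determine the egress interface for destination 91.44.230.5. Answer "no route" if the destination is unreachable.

GigabitEthernet0/4

Routes whose prefix contains 91.44.230.5:
  88.0.0.0/6 (88.0.0.0 - 91.255.255.255) -> GigabitEthernet0/11
  91.32.0.0/11 (91.32.0.0 - 91.63.255.255) -> GigabitEthernet0/3
  91.44.0.0/14 (91.44.0.0 - 91.47.255.255) -> GigabitEthernet0/4
More-specific entries that do NOT match:
  91.44.230.32/28 (91.44.230.32 - 91.44.230.47) does not contain 91.44.230.5
  91.44.228.0/27 (91.44.228.0 - 91.44.228.31) does not contain 91.44.230.5
  91.44.230.128/26 (91.44.230.128 - 91.44.230.191) does not contain 91.44.230.5
  91.44.232.0/21 (91.44.232.0 - 91.44.239.255) does not contain 91.44.230.5
  91.44.240.0/20 (91.44.240.0 - 91.44.255.255) does not contain 91.44.230.5
  91.172.224.0/19 (91.172.224.0 - 91.172.255.255) does not contain 91.44.230.5
  91.60.192.0/18 (91.60.192.0 - 91.60.255.255) does not contain 91.44.230.5
  91.108.0.0/15 (91.108.0.0 - 91.109.255.255) does not contain 91.44.230.5
Longest matching prefix is /14 -> interface GigabitEthernet0/4.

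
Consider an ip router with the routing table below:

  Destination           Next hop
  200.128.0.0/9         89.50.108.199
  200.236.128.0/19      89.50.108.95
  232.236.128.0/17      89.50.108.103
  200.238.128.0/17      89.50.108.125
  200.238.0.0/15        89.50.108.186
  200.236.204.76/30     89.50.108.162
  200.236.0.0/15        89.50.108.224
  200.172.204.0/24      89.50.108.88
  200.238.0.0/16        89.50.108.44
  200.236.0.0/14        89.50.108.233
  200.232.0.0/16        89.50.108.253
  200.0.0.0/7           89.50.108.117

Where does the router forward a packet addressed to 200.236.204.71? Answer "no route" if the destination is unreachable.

89.50.108.224

Routes whose prefix contains 200.236.204.71:
  200.0.0.0/7 (200.0.0.0 - 201.255.255.255) -> 89.50.108.117
  200.128.0.0/9 (200.128.0.0 - 200.255.255.255) -> 89.50.108.199
  200.236.0.0/14 (200.236.0.0 - 200.239.255.255) -> 89.50.108.233
  200.236.0.0/15 (200.236.0.0 - 200.237.255.255) -> 89.50.108.224
More-specific entries that do NOT match:
  200.236.204.76/30 (200.236.204.76 - 200.236.204.79) does not contain 200.236.204.71
  200.172.204.0/24 (200.172.204.0 - 200.172.204.255) does not contain 200.236.204.71
  200.236.128.0/19 (200.236.128.0 - 200.236.159.255) does not contain 200.236.204.71
  232.236.128.0/17 (232.236.128.0 - 232.236.255.255) does not contain 200.236.204.71
  200.238.128.0/17 (200.238.128.0 - 200.238.255.255) does not contain 200.236.204.71
  200.238.0.0/16 (200.238.0.0 - 200.238.255.255) does not contain 200.236.204.71
  200.232.0.0/16 (200.232.0.0 - 200.232.255.255) does not contain 200.236.204.71
Longest matching prefix is /15 -> next hop 89.50.108.224.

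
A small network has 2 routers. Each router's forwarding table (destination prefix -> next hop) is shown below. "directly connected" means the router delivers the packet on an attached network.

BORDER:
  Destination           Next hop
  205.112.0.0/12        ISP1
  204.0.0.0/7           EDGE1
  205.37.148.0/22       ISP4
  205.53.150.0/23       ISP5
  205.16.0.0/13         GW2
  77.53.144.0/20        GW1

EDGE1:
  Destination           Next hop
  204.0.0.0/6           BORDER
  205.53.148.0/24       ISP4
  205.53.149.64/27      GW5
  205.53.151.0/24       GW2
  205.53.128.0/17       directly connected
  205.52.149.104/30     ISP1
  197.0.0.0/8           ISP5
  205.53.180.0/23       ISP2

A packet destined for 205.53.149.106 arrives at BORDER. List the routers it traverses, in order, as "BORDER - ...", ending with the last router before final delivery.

At BORDER: longest match for 205.53.149.106 is 204.0.0.0/7 -> EDGE1
At EDGE1: longest match for 205.53.149.106 is 205.53.128.0/17 -> directly connected

BORDER - EDGE1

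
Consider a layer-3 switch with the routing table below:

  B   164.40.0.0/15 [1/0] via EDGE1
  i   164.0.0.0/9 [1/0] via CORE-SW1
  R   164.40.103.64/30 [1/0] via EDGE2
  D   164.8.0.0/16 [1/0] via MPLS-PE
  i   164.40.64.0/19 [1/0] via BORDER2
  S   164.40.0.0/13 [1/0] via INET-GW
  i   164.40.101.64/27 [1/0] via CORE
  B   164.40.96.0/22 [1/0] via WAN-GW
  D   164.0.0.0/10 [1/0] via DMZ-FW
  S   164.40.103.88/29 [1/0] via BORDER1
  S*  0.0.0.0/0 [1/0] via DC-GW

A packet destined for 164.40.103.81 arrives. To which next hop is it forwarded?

EDGE1

Routes whose prefix contains 164.40.103.81:
  0.0.0.0/0 (default, matches everything) -> DC-GW
  164.0.0.0/9 (164.0.0.0 - 164.127.255.255) -> CORE-SW1
  164.0.0.0/10 (164.0.0.0 - 164.63.255.255) -> DMZ-FW
  164.40.0.0/13 (164.40.0.0 - 164.47.255.255) -> INET-GW
  164.40.0.0/15 (164.40.0.0 - 164.41.255.255) -> EDGE1
More-specific entries that do NOT match:
  164.40.103.64/30 (164.40.103.64 - 164.40.103.67) does not contain 164.40.103.81
  164.40.103.88/29 (164.40.103.88 - 164.40.103.95) does not contain 164.40.103.81
  164.40.101.64/27 (164.40.101.64 - 164.40.101.95) does not contain 164.40.103.81
  164.40.96.0/22 (164.40.96.0 - 164.40.99.255) does not contain 164.40.103.81
  164.40.64.0/19 (164.40.64.0 - 164.40.95.255) does not contain 164.40.103.81
  164.8.0.0/16 (164.8.0.0 - 164.8.255.255) does not contain 164.40.103.81
Longest matching prefix is /15 -> next hop EDGE1.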